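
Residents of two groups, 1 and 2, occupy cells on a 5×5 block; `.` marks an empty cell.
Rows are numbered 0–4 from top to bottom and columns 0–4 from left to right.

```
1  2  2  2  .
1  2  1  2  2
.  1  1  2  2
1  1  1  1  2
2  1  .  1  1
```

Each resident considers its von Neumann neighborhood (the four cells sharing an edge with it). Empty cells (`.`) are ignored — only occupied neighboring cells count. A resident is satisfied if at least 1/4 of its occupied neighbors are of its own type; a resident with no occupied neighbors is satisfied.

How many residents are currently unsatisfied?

1

Row 0: (0,0)1 1/2 satisfied · (0,1)2 2/3 satisfied · (0,2)2 2/3 satisfied · (0,3)2 2/2 satisfied
Row 1: (1,0)1 1/2 satisfied · (1,1)2 1/4 satisfied · (1,2)1 1/4 satisfied · (1,3)2 3/4 satisfied · (1,4)2 2/2 satisfied
Row 2: (2,1)1 2/3 satisfied · (2,2)1 3/4 satisfied · (2,3)2 2/4 satisfied · (2,4)2 3/3 satisfied
Row 3: (3,0)1 1/2 satisfied · (3,1)1 4/4 satisfied · (3,2)1 3/3 satisfied · (3,3)1 2/4 satisfied · (3,4)2 1/3 satisfied
Row 4: (4,0)2 0/2 not · (4,1)1 1/2 satisfied · (4,3)1 2/2 satisfied · (4,4)1 1/2 satisfied
Unsatisfied: (4,0) — 1 in total.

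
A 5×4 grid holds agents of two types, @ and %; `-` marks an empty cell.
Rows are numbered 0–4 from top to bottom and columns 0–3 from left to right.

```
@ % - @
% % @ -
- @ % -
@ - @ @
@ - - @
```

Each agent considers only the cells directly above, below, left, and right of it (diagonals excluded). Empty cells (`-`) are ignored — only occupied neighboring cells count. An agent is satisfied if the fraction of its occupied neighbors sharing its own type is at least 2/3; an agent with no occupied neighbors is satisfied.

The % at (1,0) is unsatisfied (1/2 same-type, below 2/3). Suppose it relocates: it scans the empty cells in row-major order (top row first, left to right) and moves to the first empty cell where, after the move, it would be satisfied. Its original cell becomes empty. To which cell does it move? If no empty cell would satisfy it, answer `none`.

none

Vacating (1,0). Empty cells in order:
  (0,2): 1/3 same-type → still unsatisfied.
  (1,3): 0/2 same-type → still unsatisfied.
  (2,0): 0/2 same-type → still unsatisfied.
  (2,3): 1/2 same-type → still unsatisfied.
  (3,1): 0/3 same-type → still unsatisfied.
  (4,1): 0/1 same-type → still unsatisfied.
  (4,2): 0/2 same-type → still unsatisfied.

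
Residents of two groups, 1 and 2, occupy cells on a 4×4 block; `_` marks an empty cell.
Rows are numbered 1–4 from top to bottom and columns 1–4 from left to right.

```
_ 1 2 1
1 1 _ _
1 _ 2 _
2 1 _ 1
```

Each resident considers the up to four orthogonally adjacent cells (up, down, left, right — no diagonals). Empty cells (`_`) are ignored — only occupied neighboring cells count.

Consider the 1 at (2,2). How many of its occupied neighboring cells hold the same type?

2

Occupied neighbors of (2,2): (1,2)=1, (2,1)=1.
Same type (1): 2 of 2.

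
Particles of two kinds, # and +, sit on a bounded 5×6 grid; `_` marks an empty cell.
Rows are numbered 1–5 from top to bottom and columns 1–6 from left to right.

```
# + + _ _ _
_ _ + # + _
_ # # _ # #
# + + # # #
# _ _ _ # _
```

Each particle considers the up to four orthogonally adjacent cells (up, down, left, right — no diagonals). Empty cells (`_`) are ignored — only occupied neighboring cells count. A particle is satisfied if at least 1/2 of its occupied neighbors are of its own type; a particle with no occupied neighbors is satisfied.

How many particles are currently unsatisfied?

Row 1: (1,1)# 0/1 ✗ · (1,2)+ 1/2 ✓ · (1,3)+ 2/2 ✓
Row 2: (2,3)+ 1/3 ✗ · (2,4)# 0/2 ✗ · (2,5)+ 0/2 ✗
Row 3: (3,2)# 1/2 ✓ · (3,3)# 1/3 ✗ · (3,5)# 2/3 ✓ · (3,6)# 2/2 ✓
Row 4: (4,1)# 1/2 ✓ · (4,2)+ 1/3 ✗ · (4,3)+ 1/3 ✗ · (4,4)# 1/2 ✓ · (4,5)# 4/4 ✓ · (4,6)# 2/2 ✓
Row 5: (5,1)# 1/1 ✓ · (5,5)# 1/1 ✓
Unsatisfied: (1,1), (2,3), (2,4), (2,5), (3,3), (4,2), (4,3) — 7 in total.

7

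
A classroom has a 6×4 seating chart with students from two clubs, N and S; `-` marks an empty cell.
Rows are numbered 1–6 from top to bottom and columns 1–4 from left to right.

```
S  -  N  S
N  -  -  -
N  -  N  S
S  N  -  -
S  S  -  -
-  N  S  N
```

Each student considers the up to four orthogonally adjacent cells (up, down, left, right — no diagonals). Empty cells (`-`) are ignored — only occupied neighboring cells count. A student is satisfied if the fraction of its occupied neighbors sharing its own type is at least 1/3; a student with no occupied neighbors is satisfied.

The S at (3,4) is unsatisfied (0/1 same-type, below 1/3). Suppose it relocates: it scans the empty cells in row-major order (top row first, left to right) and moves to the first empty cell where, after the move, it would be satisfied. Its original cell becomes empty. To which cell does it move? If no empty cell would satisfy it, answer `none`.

Vacating (3,4). Empty cells in order:
  (1,2): 1/2 same-type → satisfied — stop here.

(1,2)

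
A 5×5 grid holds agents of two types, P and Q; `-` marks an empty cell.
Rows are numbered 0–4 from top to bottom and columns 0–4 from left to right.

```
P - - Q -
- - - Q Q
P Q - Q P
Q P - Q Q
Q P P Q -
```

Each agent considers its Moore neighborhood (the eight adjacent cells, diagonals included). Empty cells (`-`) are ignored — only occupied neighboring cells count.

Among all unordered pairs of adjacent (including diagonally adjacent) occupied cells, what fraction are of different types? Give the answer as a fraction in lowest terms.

Scan each occupied cell's neighbors to the right and below (and the two forward diagonals) so each pair is counted once.
From row 0: 0 unlike of 2 pairs (running 0/2).
From row 1: 2 unlike of 5 pairs (running 2/7).
From row 2: 6 unlike of 10 pairs (running 8/17).
From row 3: 4 unlike of 10 pairs (running 12/27).
From row 4: 2 unlike of 3 pairs (running 14/30).
Total adjacent occupied pairs: 30; unlike-type pairs: 14.
14/30 reduces to 7/15.

7/15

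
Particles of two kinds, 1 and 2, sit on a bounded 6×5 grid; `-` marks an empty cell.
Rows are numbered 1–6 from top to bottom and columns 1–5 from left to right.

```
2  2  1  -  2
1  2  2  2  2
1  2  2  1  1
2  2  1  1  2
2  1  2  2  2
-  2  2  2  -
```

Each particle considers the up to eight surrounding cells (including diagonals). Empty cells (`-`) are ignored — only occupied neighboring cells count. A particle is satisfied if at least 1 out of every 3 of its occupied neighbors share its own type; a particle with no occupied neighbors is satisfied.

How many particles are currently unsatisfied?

4

(1,1)2 2/3 ✓
(1,2)2 3/5 ✓
(1,3)1 0/4 ✗
(1,5)2 2/2 ✓
(2,1)1 1/5 ✗
(2,2)2 5/8 ✓
(2,3)2 5/7 ✓
(2,4)2 4/7 ✓
(2,5)2 2/4 ✓
(3,1)1 1/5 ✗
(3,2)2 5/8 ✓
(3,3)2 5/8 ✓
(3,4)1 3/8 ✓
(3,5)1 2/5 ✓
(4,1)2 3/5 ✓
(4,2)2 5/8 ✓
(4,3)1 3/8 ✓
(4,4)1 3/8 ✓
(4,5)2 2/5 ✓
(5,1)2 3/4 ✓
(5,2)1 1/7 ✗
(5,3)2 5/8 ✓
(5,4)2 5/7 ✓
(5,5)2 3/4 ✓
(6,2)2 3/4 ✓
(6,3)2 4/5 ✓
(6,4)2 4/4 ✓
Unsatisfied: (1,3), (2,1), (3,1), (5,2) — 4 in total.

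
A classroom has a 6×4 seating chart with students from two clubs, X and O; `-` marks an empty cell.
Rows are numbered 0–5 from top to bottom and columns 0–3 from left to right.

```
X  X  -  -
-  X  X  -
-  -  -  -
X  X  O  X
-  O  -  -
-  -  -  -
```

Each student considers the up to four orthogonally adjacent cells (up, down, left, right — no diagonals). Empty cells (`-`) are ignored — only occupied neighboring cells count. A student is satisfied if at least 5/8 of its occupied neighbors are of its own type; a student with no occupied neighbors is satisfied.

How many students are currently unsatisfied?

Row 0: (0,0)X 1/1 ok · (0,1)X 2/2 ok
Row 1: (1,1)X 2/2 ok · (1,2)X 1/1 ok
Row 3: (3,0)X 1/1 ok · (3,1)X 1/3 unhappy · (3,2)O 0/2 unhappy · (3,3)X 0/1 unhappy
Row 4: (4,1)O 0/1 unhappy
Unsatisfied: (3,1), (3,2), (3,3), (4,1) — 4 in total.

4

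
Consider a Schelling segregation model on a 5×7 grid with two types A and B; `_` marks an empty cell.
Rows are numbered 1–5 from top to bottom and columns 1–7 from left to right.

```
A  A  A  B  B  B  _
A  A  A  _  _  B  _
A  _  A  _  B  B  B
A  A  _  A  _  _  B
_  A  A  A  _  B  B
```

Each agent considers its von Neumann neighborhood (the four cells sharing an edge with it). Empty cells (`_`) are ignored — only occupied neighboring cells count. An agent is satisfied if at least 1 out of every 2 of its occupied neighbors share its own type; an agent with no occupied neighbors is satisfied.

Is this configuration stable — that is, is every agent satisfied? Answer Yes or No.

Yes

(1,1)A 2/2 satisfied
(1,2)A 3/3 satisfied
(1,3)A 2/3 satisfied
(1,4)B 1/2 satisfied
(1,5)B 2/2 satisfied
(1,6)B 2/2 satisfied
(2,1)A 3/3 satisfied
(2,2)A 3/3 satisfied
(2,3)A 3/3 satisfied
(2,6)B 2/2 satisfied
(3,1)A 2/2 satisfied
(3,3)A 1/1 satisfied
(3,5)B 1/1 satisfied
(3,6)B 3/3 satisfied
(3,7)B 2/2 satisfied
(4,1)A 2/2 satisfied
(4,2)A 2/2 satisfied
(4,4)A 1/1 satisfied
(4,7)B 2/2 satisfied
(5,2)A 2/2 satisfied
(5,3)A 2/2 satisfied
(5,4)A 2/2 satisfied
(5,6)B 1/1 satisfied
(5,7)B 2/2 satisfied
All meet the threshold, so the configuration is stable.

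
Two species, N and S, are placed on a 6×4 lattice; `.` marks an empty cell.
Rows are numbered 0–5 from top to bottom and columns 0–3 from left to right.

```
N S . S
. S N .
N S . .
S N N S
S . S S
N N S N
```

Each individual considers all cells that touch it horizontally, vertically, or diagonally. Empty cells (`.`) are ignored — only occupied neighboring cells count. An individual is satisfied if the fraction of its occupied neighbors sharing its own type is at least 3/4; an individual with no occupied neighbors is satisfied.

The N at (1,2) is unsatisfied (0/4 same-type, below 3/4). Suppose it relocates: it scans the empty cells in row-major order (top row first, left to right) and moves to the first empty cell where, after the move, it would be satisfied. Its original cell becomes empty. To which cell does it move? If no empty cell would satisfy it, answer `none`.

none

Vacating (1,2). Empty cells in order:
  (0,2): 0/3 same-type → still unsatisfied.
  (1,0): 2/5 same-type → still unsatisfied.
  (1,3): 0/1 same-type → still unsatisfied.
  (2,2): 2/5 same-type → still unsatisfied.
  (2,3): 1/2 same-type → still unsatisfied.
  (4,1): 4/8 same-type → still unsatisfied.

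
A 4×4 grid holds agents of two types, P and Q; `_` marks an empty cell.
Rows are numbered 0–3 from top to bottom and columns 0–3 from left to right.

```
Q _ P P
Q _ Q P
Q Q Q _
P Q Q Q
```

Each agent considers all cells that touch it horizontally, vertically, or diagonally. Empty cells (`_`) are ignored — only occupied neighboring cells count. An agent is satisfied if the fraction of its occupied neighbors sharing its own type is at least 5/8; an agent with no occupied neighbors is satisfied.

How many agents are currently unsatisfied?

3

Row 0: (0,0)Q 1/1 satisfied · (0,2)P 2/3 satisfied · (0,3)P 2/3 satisfied
Row 1: (1,0)Q 3/3 satisfied · (1,2)Q 2/5 not · (1,3)P 2/4 not
Row 2: (2,0)Q 3/4 satisfied · (2,1)Q 6/7 satisfied · (2,2)Q 5/6 satisfied
Row 3: (3,0)P 0/3 not · (3,1)Q 4/5 satisfied · (3,2)Q 4/4 satisfied · (3,3)Q 2/2 satisfied
Unsatisfied: (1,2), (1,3), (3,0) — 3 in total.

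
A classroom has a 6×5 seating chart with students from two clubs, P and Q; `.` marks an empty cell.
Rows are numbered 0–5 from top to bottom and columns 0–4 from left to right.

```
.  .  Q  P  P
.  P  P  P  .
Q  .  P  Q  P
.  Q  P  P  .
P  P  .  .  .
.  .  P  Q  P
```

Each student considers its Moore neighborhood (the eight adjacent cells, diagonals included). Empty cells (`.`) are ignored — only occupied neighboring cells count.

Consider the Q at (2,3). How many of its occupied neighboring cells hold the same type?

0

Occupied neighbors of (2,3): (1,2)=P, (1,3)=P, (2,2)=P, (2,4)=P, (3,2)=P, (3,3)=P.
Same type (Q): 0 of 6.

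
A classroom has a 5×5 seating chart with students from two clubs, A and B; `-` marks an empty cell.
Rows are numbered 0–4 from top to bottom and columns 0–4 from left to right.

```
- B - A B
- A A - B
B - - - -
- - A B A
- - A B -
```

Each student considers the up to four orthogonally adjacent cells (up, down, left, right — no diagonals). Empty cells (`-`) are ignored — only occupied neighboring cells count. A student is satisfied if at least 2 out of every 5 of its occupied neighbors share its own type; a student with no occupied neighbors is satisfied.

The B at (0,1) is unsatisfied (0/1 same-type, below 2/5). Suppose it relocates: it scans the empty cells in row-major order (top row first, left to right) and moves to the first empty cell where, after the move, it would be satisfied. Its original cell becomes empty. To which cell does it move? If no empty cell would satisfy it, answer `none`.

(0,0)

Vacating (0,1). Empty cells in order:
  (0,0): 0/0 same-type → satisfied — stop here.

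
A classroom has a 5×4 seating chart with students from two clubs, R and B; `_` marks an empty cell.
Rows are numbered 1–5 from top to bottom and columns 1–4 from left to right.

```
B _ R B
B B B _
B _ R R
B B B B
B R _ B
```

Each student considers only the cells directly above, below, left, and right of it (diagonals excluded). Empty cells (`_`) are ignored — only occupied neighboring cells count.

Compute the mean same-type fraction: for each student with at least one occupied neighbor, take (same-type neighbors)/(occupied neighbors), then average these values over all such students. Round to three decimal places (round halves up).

(1,1)B 1/1
(1,3)R 0/2
(1,4)B 0/1
(2,1)B 3/3
(2,2)B 2/2
(2,3)B 1/3
(3,1)B 2/2
(3,3)R 1/3
(3,4)R 1/2
(4,1)B 3/3
(4,2)B 2/3
(4,3)B 2/3
(4,4)B 2/3
(5,1)B 1/2
(5,2)R 0/2
(5,4)B 1/1
Sum over 16 students: 1/1 + 0/2 + 0/1 + 3/3 + 2/2 + 1/3 + 2/2 + 1/3 + 1/2 + 3/3 + 2/3 + 2/3 + 2/3 + 1/2 + 0/2 + 1/1 = 29/3; mean = 29/3 ÷ 16 = 29/48 = 0.604166… → 0.604.

0.604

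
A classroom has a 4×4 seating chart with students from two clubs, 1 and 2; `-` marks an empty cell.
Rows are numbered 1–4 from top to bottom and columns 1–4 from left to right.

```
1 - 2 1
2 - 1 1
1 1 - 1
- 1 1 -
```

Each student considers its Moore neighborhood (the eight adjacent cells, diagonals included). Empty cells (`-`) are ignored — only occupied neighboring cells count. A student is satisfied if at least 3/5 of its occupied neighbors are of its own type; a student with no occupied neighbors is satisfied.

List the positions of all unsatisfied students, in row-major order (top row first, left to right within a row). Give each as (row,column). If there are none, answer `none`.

Row 1: (1,1)1 0/1 not · (1,3)2 0/3 not · (1,4)1 2/3 satisfied
Row 2: (2,1)2 0/3 not · (2,3)1 4/5 satisfied · (2,4)1 3/4 satisfied
Row 3: (3,1)1 2/3 satisfied · (3,2)1 4/5 satisfied · (3,4)1 3/3 satisfied
Row 4: (4,2)1 3/3 satisfied · (4,3)1 3/3 satisfied

(1,1), (1,3), (2,1)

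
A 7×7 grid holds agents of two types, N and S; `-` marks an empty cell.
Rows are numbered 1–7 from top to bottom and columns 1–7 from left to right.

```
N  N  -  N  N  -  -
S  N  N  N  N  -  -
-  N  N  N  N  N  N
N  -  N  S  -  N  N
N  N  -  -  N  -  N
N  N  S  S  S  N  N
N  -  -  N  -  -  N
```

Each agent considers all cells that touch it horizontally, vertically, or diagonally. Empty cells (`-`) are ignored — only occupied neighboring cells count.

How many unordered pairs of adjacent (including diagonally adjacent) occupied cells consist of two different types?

17

Scan each occupied cell's neighbors to the right and below (and the two forward diagonals) so each pair is counted once.
Row 1: N(1,1)–N(1,2)= N(1,1)–S(2,1)≠ N(1,1)–N(2,2)= N(1,2)–N(2,2)= N(1,2)–N(2,3)= N(1,2)–S(2,1)≠ N(1,4)–N(1,5)= N(1,4)–N(2,4)= N(1,4)–N(2,5)= N(1,4)–N(2,3)= N(1,5)–N(2,5)= N(1,5)–N(2,4)=  → 2/12 unlike.
Row 2: S(2,1)–N(2,2)≠ S(2,1)–N(3,2)≠ N(2,2)–N(2,3)= N(2,2)–N(3,2)= N(2,2)–N(3,3)= N(2,3)–N(2,4)= N(2,3)–N(3,3)= N(2,3)–N(3,4)= N(2,3)–N(3,2)= N(2,4)–N(2,5)= N(2,4)–N(3,4)= N(2,4)–N(3,5)= N(2,4)–N(3,3)= N(2,5)–N(3,5)= N(2,5)–N(3,6)= N(2,5)–N(3,4)=  → 2/16 unlike.
Row 3: N(3,2)–N(3,3)= N(3,2)–N(4,3)= N(3,2)–N(4,1)= N(3,3)–N(3,4)= N(3,3)–N(4,3)= N(3,3)–S(4,4)≠ N(3,4)–N(3,5)= N(3,4)–S(4,4)≠ N(3,4)–N(4,3)= N(3,5)–N(3,6)= N(3,5)–N(4,6)= N(3,5)–S(4,4)≠ N(3,6)–N(3,7)= N(3,6)–N(4,6)= N(3,6)–N(4,7)= N(3,7)–N(4,7)= N(3,7)–N(4,6)=  → 3/17 unlike.
Row 4: N(4,1)–N(5,1)= N(4,1)–N(5,2)= N(4,3)–S(4,4)≠ N(4,3)–N(5,2)= S(4,4)–N(5,5)≠ N(4,6)–N(4,7)= N(4,6)–N(5,7)= N(4,6)–N(5,5)= N(4,7)–N(5,7)=  → 2/9 unlike.
Row 5: N(5,1)–N(5,2)= N(5,1)–N(6,1)= N(5,1)–N(6,2)= N(5,2)–N(6,2)= N(5,2)–S(6,3)≠ N(5,2)–N(6,1)= N(5,5)–S(6,5)≠ N(5,5)–N(6,6)= N(5,5)–S(6,4)≠ N(5,7)–N(6,7)= N(5,7)–N(6,6)=  → 3/11 unlike.
Row 6: N(6,1)–N(6,2)= N(6,1)–N(7,1)= N(6,2)–S(6,3)≠ N(6,2)–N(7,1)= S(6,3)–S(6,4)= S(6,3)–N(7,4)≠ S(6,4)–S(6,5)= S(6,4)–N(7,4)≠ S(6,5)–N(6,6)≠ S(6,5)–N(7,4)≠ N(6,6)–N(6,7)= N(6,6)–N(7,7)= N(6,7)–N(7,7)=  → 5/13 unlike.
Total adjacent occupied pairs: 78; unlike-type pairs: 17.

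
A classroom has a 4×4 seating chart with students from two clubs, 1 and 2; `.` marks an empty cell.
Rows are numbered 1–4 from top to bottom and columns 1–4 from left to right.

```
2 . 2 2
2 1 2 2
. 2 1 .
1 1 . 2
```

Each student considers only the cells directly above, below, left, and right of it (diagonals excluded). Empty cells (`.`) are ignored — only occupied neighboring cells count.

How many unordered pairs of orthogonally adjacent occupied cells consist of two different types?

Scan each occupied cell's neighbors to the right and below so each pair is counted once.
From row 1: 0 unlike of 4 pairs (running 0/4).
From row 2: 4 unlike of 5 pairs (running 4/9).
From row 3: 2 unlike of 2 pairs (running 6/11).
From row 4: 0 unlike of 1 pairs (running 6/12).
Total adjacent occupied pairs: 12; unlike-type pairs: 6.

6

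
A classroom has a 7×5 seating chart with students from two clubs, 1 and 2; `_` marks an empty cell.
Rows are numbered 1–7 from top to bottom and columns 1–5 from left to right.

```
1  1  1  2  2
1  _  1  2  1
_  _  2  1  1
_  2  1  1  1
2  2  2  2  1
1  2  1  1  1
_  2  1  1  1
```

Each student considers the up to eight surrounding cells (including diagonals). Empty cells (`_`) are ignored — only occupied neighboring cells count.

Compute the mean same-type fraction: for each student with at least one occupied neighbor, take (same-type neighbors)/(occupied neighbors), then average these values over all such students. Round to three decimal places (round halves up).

0.611

(1,1)1 2/2
(1,2)1 4/4
(1,3)1 2/4
(1,4)2 2/5
(1,5)2 2/3
(2,1)1 2/2
(2,3)1 3/6
(2,4)2 3/8
(2,5)1 2/5
(3,3)2 2/6
(3,4)1 6/8
(3,5)1 4/5
(4,2)2 4/5
(4,3)1 2/7
(4,4)1 5/8
(4,5)1 4/5
(5,1)2 3/4
(5,2)2 4/7
(5,3)2 4/8
(5,4)2 1/8
(5,5)1 4/5
(6,1)1 0/4
(6,2)2 4/7
(6,3)1 3/8
(6,4)1 6/8
(6,5)1 4/5
(7,2)2 1/4
(7,3)1 3/5
(7,4)1 5/5
(7,5)1 3/3
Sum over 30 students: 2/2 + 4/4 + 2/4 + 2/5 + 2/3 + 2/2 + 3/6 + 3/8 + 2/5 + 2/6 + 6/8 + 4/5 + 4/5 + 2/7 + 5/8 + 4/5 + 3/4 + 4/7 + 4/8 + 1/8 + 4/5 + 0/4 + 4/7 + 3/8 + 6/8 + 4/5 + 1/4 + 3/5 + 5/5 + 3/3 = 1283/70; mean = 1283/70 ÷ 30 = 1283/2100 = 0.610952… → 0.611.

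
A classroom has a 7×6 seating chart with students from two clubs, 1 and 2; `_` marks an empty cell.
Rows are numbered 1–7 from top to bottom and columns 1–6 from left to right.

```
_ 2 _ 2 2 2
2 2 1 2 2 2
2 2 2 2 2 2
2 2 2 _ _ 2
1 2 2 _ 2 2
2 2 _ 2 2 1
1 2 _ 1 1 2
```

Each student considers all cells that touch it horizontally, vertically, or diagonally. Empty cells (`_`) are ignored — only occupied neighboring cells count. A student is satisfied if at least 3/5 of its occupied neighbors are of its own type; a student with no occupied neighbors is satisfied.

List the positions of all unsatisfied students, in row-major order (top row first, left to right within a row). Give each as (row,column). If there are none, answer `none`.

(2,3), (5,1), (6,5), (6,6), (7,1), (7,4), (7,5), (7,6)

(1,2)2 2/3 satisfied
(1,4)2 3/4 satisfied
(1,5)2 5/5 satisfied
(1,6)2 3/3 satisfied
(2,1)2 4/4 satisfied
(2,2)2 5/6 satisfied
(2,3)1 0/7 not
(2,4)2 6/7 satisfied
(2,5)2 8/8 satisfied
(2,6)2 5/5 satisfied
(3,1)2 5/5 satisfied
(3,2)2 7/8 satisfied
(3,3)2 6/7 satisfied
(3,4)2 5/6 satisfied
(3,5)2 6/6 satisfied
(3,6)2 4/4 satisfied
(4,1)2 4/5 satisfied
(4,2)2 7/8 satisfied
(4,3)2 6/6 satisfied
(4,6)2 4/4 satisfied
(5,1)1 0/5 not
(5,2)2 6/7 satisfied
(5,3)2 5/5 satisfied
(5,5)2 4/5 satisfied
(5,6)2 3/4 satisfied
(6,1)2 3/5 satisfied
(6,2)2 4/6 satisfied
(6,4)2 3/5 satisfied
(6,5)2 4/7 not
(6,6)1 1/5 not
(7,1)1 0/3 not
(7,2)2 2/3 satisfied
(7,4)1 1/3 not
(7,5)1 2/5 not
(7,6)2 1/3 not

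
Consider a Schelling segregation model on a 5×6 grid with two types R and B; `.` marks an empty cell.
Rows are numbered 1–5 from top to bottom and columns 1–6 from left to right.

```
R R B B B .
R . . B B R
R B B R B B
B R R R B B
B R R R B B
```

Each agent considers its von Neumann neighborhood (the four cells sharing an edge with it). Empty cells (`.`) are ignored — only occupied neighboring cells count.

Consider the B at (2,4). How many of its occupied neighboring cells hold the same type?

2

Occupied neighbors of (2,4): (1,4)=B, (3,4)=R, (2,5)=B.
Same type (B): 2 of 3.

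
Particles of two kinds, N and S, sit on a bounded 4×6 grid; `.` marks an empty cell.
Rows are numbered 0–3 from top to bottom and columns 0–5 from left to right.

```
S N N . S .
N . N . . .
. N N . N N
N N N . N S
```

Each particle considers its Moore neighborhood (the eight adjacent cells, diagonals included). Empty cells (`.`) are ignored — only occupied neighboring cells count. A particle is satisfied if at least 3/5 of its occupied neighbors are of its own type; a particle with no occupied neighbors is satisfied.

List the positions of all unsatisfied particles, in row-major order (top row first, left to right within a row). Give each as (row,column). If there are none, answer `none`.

(0,0), (3,5)

(0,0)S 0/2 not
(0,1)N 3/4 satisfied
(0,2)N 2/2 satisfied
(0,4)S 0/0 satisfied
(1,0)N 2/3 satisfied
(1,2)N 4/4 satisfied
(2,1)N 6/6 satisfied
(2,2)N 4/4 satisfied
(2,4)N 2/3 satisfied
(2,5)N 2/3 satisfied
(3,0)N 2/2 satisfied
(3,1)N 4/4 satisfied
(3,2)N 3/3 satisfied
(3,4)N 2/3 satisfied
(3,5)S 0/3 not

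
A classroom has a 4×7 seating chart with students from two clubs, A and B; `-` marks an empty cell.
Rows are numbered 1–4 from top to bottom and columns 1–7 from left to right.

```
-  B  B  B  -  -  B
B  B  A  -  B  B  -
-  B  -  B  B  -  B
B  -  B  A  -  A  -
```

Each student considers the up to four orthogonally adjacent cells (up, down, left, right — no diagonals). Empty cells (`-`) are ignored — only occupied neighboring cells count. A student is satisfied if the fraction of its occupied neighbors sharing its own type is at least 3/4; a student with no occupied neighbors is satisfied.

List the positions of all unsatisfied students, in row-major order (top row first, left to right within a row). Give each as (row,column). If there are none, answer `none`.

Row 1: (1,2)B 2/2 satisfied · (1,3)B 2/3 not · (1,4)B 1/1 satisfied · (1,7)B 0/0 satisfied
Row 2: (2,1)B 1/1 satisfied · (2,2)B 3/4 satisfied · (2,3)A 0/2 not · (2,5)B 2/2 satisfied · (2,6)B 1/1 satisfied
Row 3: (3,2)B 1/1 satisfied · (3,4)B 1/2 not · (3,5)B 2/2 satisfied · (3,7)B 0/0 satisfied
Row 4: (4,1)B 0/0 satisfied · (4,3)B 0/1 not · (4,4)A 0/2 not · (4,6)A 0/0 satisfied

(1,3), (2,3), (3,4), (4,3), (4,4)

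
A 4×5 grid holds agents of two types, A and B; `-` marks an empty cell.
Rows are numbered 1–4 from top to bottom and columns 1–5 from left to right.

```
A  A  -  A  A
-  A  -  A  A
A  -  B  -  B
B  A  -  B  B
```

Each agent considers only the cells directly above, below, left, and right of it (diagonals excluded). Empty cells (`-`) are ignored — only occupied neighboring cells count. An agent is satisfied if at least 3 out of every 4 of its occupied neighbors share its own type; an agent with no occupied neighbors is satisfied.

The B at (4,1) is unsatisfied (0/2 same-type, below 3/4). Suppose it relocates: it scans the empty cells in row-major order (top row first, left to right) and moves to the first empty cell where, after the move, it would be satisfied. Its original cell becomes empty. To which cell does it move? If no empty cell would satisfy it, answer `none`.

Vacating (4,1). Empty cells in order:
  (1,3): 0/2 same-type → still unsatisfied.
  (2,1): 0/3 same-type → still unsatisfied.
  (2,3): 1/3 same-type → still unsatisfied.
  (3,2): 1/4 same-type → still unsatisfied.
  (3,4): 3/4 same-type → satisfied — stop here.

(3,4)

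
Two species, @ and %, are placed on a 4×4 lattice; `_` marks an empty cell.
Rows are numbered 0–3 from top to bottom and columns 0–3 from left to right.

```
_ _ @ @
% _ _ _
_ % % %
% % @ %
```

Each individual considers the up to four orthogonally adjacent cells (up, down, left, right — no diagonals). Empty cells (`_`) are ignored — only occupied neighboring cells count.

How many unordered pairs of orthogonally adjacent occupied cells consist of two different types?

Scan each occupied cell's neighbors to the right and below so each pair is counted once.
Row 0: @(0,2)–@(0,3)=  → 0/1 unlike.
Row 2: %(2,1)–%(2,2)= %(2,1)–%(3,1)= %(2,2)–%(2,3)= %(2,2)–@(3,2)≠ %(2,3)–%(3,3)=  → 1/5 unlike.
Row 3: %(3,0)–%(3,1)= %(3,1)–@(3,2)≠ @(3,2)–%(3,3)≠  → 2/3 unlike.
Total adjacent occupied pairs: 9; unlike-type pairs: 3.

3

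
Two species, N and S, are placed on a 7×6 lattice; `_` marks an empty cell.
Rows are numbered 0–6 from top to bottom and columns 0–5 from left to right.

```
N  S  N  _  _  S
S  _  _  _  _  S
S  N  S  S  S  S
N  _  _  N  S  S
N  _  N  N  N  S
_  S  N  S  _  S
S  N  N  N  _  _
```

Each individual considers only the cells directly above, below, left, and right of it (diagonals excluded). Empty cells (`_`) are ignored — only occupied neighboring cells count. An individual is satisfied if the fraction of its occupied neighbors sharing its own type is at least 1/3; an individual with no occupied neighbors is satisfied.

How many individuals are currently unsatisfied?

7

(0,0)N 0/2 unhappy
(0,1)S 0/2 unhappy
(0,2)N 0/1 unhappy
(0,5)S 1/1 ok
(1,0)S 1/2 ok
(1,5)S 2/2 ok
(2,0)S 1/3 ok
(2,1)N 0/2 unhappy
(2,2)S 1/2 ok
(2,3)S 2/3 ok
(2,4)S 3/3 ok
(2,5)S 3/3 ok
(3,0)N 1/2 ok
(3,3)N 1/3 ok
(3,4)S 2/4 ok
(3,5)S 3/3 ok
(4,0)N 1/1 ok
(4,2)N 2/2 ok
(4,3)N 3/4 ok
(4,4)N 1/3 ok
(4,5)S 2/3 ok
(5,1)S 0/2 unhappy
(5,2)N 2/4 ok
(5,3)S 0/3 unhappy
(5,5)S 1/1 ok
(6,0)S 0/1 unhappy
(6,1)N 1/3 ok
(6,2)N 3/3 ok
(6,3)N 1/2 ok
Unsatisfied: (0,0), (0,1), (0,2), (2,1), (5,1), (5,3), (6,0) — 7 in total.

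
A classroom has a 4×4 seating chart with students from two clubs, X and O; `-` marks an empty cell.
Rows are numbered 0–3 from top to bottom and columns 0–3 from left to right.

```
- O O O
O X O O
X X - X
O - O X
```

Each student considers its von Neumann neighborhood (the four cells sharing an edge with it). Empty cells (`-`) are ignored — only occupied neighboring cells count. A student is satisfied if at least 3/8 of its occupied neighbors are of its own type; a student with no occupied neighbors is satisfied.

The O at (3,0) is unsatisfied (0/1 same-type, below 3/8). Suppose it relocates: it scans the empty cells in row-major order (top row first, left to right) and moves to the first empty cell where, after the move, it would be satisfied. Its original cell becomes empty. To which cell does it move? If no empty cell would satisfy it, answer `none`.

Vacating (3,0). Empty cells in order:
  (0,0): 2/2 same-type → satisfied — stop here.

(0,0)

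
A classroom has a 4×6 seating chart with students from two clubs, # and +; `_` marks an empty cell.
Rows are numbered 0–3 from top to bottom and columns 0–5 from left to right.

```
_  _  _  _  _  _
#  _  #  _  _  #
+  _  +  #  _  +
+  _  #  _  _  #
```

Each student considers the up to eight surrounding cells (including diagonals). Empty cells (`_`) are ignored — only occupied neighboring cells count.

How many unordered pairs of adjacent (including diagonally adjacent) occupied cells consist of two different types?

6

Scan each occupied cell's neighbors to the right and below (and the two forward diagonals) so each pair is counted once.
Row 1: #(1,0)–+(2,0)≠ #(1,2)–+(2,2)≠ #(1,2)–#(2,3)= #(1,5)–+(2,5)≠  → 3/4 unlike.
Row 2: +(2,0)–+(3,0)= +(2,2)–#(2,3)≠ +(2,2)–#(3,2)≠ #(2,3)–#(3,2)= +(2,5)–#(3,5)≠  → 3/5 unlike.
Total adjacent occupied pairs: 9; unlike-type pairs: 6.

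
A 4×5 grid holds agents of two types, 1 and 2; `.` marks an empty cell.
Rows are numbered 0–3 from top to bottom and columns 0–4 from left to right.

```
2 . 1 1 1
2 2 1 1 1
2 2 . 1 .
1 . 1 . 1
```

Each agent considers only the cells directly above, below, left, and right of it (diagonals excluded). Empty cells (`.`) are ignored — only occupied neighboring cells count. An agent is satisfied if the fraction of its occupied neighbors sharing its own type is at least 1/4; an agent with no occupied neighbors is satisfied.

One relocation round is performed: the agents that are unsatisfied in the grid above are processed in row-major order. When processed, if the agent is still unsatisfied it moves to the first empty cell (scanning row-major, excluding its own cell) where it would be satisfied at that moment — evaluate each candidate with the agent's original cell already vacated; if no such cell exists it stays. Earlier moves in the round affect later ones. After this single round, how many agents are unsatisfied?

0

Initially unsatisfied (in order): (3,0).
  (3,0) → (0,1).
Resulting grid:
2 1 1 1 1
2 2 1 1 1
2 2 . 1 .
. . 1 . 1
All satisfied now.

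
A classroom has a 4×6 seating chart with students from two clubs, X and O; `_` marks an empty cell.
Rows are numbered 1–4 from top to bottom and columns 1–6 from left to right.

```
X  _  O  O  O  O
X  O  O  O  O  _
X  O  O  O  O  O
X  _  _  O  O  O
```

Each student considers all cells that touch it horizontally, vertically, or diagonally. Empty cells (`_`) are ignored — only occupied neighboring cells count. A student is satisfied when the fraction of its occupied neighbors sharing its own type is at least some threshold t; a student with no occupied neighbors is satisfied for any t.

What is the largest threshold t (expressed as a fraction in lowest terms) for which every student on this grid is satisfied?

Row 1: (1,1)X 1/2 · (1,3)O 4/4 · (1,4)O 5/5 · (1,5)O 4/4 · (1,6)O 2/2
Row 2: (2,1)X 2/4 · (2,2)O 4/7 · (2,3)O 7/7 · (2,4)O 8/8 · (2,5)O 7/7
Row 3: (3,1)X 2/4 · (3,2)O 3/6 · (3,3)O 6/6 · (3,4)O 7/7 · (3,5)O 7/7 · (3,6)O 4/4
Row 4: (4,1)X 1/2 · (4,4)O 4/4 · (4,5)O 5/5 · (4,6)O 3/3
The smallest same-type fraction is 1/2 at (1,1), which reduces to 1/2. Any threshold above that leaves this student unsatisfied.

1/2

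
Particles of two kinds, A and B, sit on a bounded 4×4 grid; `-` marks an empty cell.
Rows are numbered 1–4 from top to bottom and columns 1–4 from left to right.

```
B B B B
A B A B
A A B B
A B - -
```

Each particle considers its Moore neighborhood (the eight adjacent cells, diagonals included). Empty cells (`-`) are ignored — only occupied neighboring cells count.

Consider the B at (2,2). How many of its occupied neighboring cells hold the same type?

4

Occupied neighbors of (2,2): (1,1)=B, (1,2)=B, (1,3)=B, (2,1)=A, (2,3)=A, (3,1)=A, (3,2)=A, (3,3)=B.
Same type (B): 4 of 8.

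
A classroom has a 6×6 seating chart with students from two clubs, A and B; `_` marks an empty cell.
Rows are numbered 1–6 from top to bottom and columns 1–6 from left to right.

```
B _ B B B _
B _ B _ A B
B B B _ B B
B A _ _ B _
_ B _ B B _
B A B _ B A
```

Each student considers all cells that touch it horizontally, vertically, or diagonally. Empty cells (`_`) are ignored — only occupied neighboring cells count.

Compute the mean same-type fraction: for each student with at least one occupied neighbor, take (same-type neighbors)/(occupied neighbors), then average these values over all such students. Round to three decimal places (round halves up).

(1,1)B 1/1
(1,3)B 2/2
(1,4)B 3/4
(1,5)B 2/3
(2,1)B 3/3
(2,3)B 4/4
(2,5)A 0/5
(2,6)B 3/4
(3,1)B 3/4
(3,2)B 5/6
(3,3)B 2/3
(3,5)B 3/4
(3,6)B 3/4
(4,1)B 3/4
(4,2)A 0/5
(4,5)B 4/4
(5,2)B 3/5
(5,4)B 4/4
(5,5)B 3/4
(6,1)B 1/2
(6,2)A 0/3
(6,3)B 2/3
(6,5)B 2/3
(6,6)A 0/2
Sum over 24 students: 1/1 + 2/2 + 3/4 + 2/3 + 3/3 + 4/4 + 0/5 + 3/4 + 3/4 + 5/6 + 2/3 + 3/4 + 3/4 + 3/4 + 0/5 + 4/4 + 3/5 + 4/4 + 3/4 + 1/2 + 0/3 + 2/3 + 2/3 + 0/2 = 317/20; mean = 317/20 ÷ 24 = 317/480 = 0.660416… → 0.660.

0.660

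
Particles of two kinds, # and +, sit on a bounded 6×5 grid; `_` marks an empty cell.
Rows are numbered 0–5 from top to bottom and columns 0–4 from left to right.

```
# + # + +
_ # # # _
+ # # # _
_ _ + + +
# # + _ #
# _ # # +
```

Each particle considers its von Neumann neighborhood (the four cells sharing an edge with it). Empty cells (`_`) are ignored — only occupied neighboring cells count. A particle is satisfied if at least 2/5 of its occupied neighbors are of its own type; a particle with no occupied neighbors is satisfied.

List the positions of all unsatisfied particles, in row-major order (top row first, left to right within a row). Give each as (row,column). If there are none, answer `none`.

(0,0), (0,1), (0,2), (0,3), (2,0), (4,2), (4,4), (5,4)

(0,0)# 0/1 ✗
(0,1)+ 0/3 ✗
(0,2)# 1/3 ✗
(0,3)+ 1/3 ✗
(0,4)+ 1/1 ✓
(1,1)# 2/3 ✓
(1,2)# 4/4 ✓
(1,3)# 2/3 ✓
(2,0)+ 0/1 ✗
(2,1)# 2/3 ✓
(2,2)# 3/4 ✓
(2,3)# 2/3 ✓
(3,2)+ 2/3 ✓
(3,3)+ 2/3 ✓
(3,4)+ 1/2 ✓
(4,0)# 2/2 ✓
(4,1)# 1/2 ✓
(4,2)+ 1/3 ✗
(4,4)# 0/2 ✗
(5,0)# 1/1 ✓
(5,2)# 1/2 ✓
(5,3)# 1/2 ✓
(5,4)+ 0/2 ✗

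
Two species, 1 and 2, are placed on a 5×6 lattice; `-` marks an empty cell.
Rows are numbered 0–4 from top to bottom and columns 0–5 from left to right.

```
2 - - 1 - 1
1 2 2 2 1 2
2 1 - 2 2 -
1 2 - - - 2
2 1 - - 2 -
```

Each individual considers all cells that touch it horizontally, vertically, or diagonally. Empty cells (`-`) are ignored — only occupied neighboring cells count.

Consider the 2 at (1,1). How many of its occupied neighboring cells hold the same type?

Occupied neighbors of (1,1): (0,0)=2, (1,0)=1, (1,2)=2, (2,0)=2, (2,1)=1.
Same type (2): 3 of 5.

3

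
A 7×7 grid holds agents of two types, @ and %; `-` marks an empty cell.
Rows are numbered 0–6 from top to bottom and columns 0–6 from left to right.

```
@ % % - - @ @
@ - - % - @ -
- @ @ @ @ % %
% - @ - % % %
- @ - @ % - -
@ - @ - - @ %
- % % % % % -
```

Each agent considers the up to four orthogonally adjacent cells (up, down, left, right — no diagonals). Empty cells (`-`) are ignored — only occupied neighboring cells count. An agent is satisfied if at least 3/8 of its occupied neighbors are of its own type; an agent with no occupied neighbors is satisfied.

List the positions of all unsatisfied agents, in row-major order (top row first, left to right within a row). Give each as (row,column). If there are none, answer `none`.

(1,3), (2,4), (4,3), (5,2), (5,5), (5,6)

(0,0)@ 1/2 ok
(0,1)% 1/2 ok
(0,2)% 1/1 ok
(0,5)@ 2/2 ok
(0,6)@ 1/1 ok
(1,0)@ 1/1 ok
(1,3)% 0/1 unhappy
(1,5)@ 1/2 ok
(2,1)@ 1/1 ok
(2,2)@ 3/3 ok
(2,3)@ 2/3 ok
(2,4)@ 1/3 unhappy
(2,5)% 2/4 ok
(2,6)% 2/2 ok
(3,0)% 0/0 ok
(3,2)@ 1/1 ok
(3,4)% 2/3 ok
(3,5)% 3/3 ok
(3,6)% 2/2 ok
(4,1)@ 0/0 ok
(4,3)@ 0/1 unhappy
(4,4)% 1/2 ok
(5,0)@ 0/0 ok
(5,2)@ 0/1 unhappy
(5,5)@ 0/2 unhappy
(5,6)% 0/1 unhappy
(6,1)% 1/1 ok
(6,2)% 2/3 ok
(6,3)% 2/2 ok
(6,4)% 2/2 ok
(6,5)% 1/2 ok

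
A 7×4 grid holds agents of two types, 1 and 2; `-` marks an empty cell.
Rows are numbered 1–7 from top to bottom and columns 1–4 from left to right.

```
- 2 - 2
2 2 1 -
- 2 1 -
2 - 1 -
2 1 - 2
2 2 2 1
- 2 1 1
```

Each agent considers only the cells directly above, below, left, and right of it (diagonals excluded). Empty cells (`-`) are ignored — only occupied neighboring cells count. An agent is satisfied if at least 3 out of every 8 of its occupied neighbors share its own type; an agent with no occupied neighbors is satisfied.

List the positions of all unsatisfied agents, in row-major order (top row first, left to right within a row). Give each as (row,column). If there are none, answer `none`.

(1,2)2 1/1 satisfied
(1,4)2 0/0 satisfied
(2,1)2 1/1 satisfied
(2,2)2 3/4 satisfied
(2,3)1 1/2 satisfied
(3,2)2 1/2 satisfied
(3,3)1 2/3 satisfied
(4,1)2 1/1 satisfied
(4,3)1 1/1 satisfied
(5,1)2 2/3 satisfied
(5,2)1 0/2 not
(5,4)2 0/1 not
(6,1)2 2/2 satisfied
(6,2)2 3/4 satisfied
(6,3)2 1/3 not
(6,4)1 1/3 not
(7,2)2 1/2 satisfied
(7,3)1 1/3 not
(7,4)1 2/2 satisfied

(5,2), (5,4), (6,3), (6,4), (7,3)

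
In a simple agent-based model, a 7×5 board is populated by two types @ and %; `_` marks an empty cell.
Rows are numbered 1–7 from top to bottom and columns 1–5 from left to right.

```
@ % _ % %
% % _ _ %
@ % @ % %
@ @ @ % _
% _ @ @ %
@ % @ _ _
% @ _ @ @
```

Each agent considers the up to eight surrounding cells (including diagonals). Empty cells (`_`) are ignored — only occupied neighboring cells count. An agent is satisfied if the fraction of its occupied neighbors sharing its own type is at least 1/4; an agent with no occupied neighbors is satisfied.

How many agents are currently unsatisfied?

Row 1: (1,1)@ 0/3 unhappy · (1,2)% 2/3 ok · (1,4)% 2/2 ok · (1,5)% 2/2 ok
Row 2: (2,1)% 3/5 ok · (2,2)% 3/6 ok · (2,5)% 4/4 ok
Row 3: (3,1)@ 2/5 ok · (3,2)% 2/7 ok · (3,3)@ 2/6 ok · (3,4)% 3/5 ok · (3,5)% 3/3 ok
Row 4: (4,1)@ 2/4 ok · (4,2)@ 5/7 ok · (4,3)@ 4/7 ok · (4,4)% 3/7 ok
Row 5: (5,1)% 1/4 ok · (5,3)@ 4/6 ok · (5,4)@ 3/5 ok · (5,5)% 1/2 ok
Row 6: (6,1)@ 1/4 ok · (6,2)% 2/6 ok · (6,3)@ 4/5 ok
Row 7: (7,1)% 1/3 ok · (7,2)@ 2/4 ok · (7,4)@ 2/2 ok · (7,5)@ 1/1 ok
Unsatisfied: (1,1) — 1 in total.

1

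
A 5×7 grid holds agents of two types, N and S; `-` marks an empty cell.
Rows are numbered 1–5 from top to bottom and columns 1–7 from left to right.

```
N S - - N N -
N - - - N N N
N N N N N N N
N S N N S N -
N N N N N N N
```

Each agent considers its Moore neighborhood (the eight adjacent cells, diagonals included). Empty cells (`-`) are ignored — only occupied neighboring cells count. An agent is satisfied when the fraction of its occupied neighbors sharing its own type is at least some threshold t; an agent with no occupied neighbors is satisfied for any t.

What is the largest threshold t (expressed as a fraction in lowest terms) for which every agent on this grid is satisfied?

0/1

Row 1: (1,1)N 1/2 · (1,2)S 0/2 · (1,5)N 3/3 · (1,6)N 4/4
Row 2: (2,1)N 3/4 · (2,5)N 6/6 · (2,6)N 7/7 · (2,7)N 4/4
Row 3: (3,1)N 3/4 · (3,2)N 5/6 · (3,3)N 4/5 · (3,4)N 5/6 · (3,5)N 6/7 · (3,6)N 6/7 · (3,7)N 4/4
Row 4: (4,1)N 4/5 · (4,2)S 0/8 · (4,3)N 7/8 · (4,4)N 7/8 · (4,5)S 0/8 · (4,6)N 6/7
Row 5: (5,1)N 2/3 · (5,2)N 4/5 · (5,3)N 4/5 · (5,4)N 4/5 · (5,5)N 4/5 · (5,6)N 3/4 · (5,7)N 2/2
The smallest same-type fraction is 0/2 at (1,2), which reduces to 0/1. Any threshold above that leaves this agent unsatisfied.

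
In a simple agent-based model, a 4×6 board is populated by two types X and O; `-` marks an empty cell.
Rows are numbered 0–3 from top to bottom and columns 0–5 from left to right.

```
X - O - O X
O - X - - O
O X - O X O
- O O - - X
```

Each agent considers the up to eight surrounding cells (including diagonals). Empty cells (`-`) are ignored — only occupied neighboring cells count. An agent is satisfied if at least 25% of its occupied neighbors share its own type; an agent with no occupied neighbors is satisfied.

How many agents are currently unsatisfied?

4

Row 0: (0,0)X 0/1 ✗ · (0,2)O 0/1 ✗ · (0,4)O 1/2 ✓ · (0,5)X 0/2 ✗
Row 1: (1,0)O 1/3 ✓ · (1,2)X 1/3 ✓ · (1,5)O 2/4 ✓
Row 2: (2,0)O 2/3 ✓ · (2,1)X 1/5 ✗ · (2,3)O 1/3 ✓ · (2,4)X 1/4 ✓ · (2,5)O 1/3 ✓
Row 3: (3,1)O 2/3 ✓ · (3,2)O 2/3 ✓ · (3,5)X 1/2 ✓
Unsatisfied: (0,0), (0,2), (0,5), (2,1) — 4 in total.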